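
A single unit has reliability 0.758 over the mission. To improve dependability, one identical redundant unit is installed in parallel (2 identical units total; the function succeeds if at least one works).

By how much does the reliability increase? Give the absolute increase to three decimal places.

0.183

R_before = 0.758
R_after = 1 − (1 − 0.758)^2 = 0.941
ΔR = 0.941 − 0.758 = 0.183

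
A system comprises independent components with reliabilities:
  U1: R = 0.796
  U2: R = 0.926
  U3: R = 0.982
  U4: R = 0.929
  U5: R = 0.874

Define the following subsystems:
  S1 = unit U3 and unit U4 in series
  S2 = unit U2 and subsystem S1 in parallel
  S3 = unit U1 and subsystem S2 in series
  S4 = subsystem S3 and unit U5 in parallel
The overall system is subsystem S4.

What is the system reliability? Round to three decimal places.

0.974

Series (U3 and U4): 0.98200 × 0.92900 = 0.91228
Parallel (U2 and [0.91228]): 1 − (1 − 0.92600)(1 − 0.91228) = 0.99351
Series (U1 and [0.99351]): 0.79600 × 0.99351 = 0.79083
Parallel ([0.79083] and U5): 1 − (1 − 0.79083)(1 − 0.87400) = 0.974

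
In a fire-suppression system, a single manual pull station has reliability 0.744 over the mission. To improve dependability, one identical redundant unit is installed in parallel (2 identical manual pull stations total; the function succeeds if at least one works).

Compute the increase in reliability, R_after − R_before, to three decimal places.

0.190

R_before = 0.744
R_after = 1 − (1 − 0.744)^2 = 0.934
ΔR = 0.934 − 0.744 = 0.190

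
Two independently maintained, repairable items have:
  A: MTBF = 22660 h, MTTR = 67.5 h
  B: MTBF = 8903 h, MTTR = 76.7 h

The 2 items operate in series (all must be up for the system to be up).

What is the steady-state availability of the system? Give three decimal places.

0.989

A(A) = MTBF/(MTBF+MTTR) = 22660/(22660+67.5) = 0.997030
A(B) = MTBF/(MTBF+MTTR) = 8903/(8903+76.7) = 0.991459
Series availability: 0.997030 × 0.991459 = 0.989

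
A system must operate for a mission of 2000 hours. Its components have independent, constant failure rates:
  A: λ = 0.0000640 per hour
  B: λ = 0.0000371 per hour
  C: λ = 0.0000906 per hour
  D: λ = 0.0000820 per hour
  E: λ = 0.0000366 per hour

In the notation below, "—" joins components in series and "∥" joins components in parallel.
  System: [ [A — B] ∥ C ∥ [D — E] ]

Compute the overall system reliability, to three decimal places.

0.994

R(A) = exp(−0.0000640 × 2000) = 0.87985
R(B) = exp(−0.0000371 × 2000) = 0.92849
R(C) = exp(−0.0000906 × 2000) = 0.83427
R(D) = exp(−0.0000820 × 2000) = 0.84874
R(E) = exp(−0.0000366 × 2000) = 0.92941
Series (A and B): 0.87985 × 0.92849 = 0.81693
Series (D and E): 0.84874 × 0.92941 = 0.78883
Parallel ([0.81693], C, and [0.78883]): 1 − (1 − 0.81693)(1 − 0.83427)(1 − 0.78883) = 0.994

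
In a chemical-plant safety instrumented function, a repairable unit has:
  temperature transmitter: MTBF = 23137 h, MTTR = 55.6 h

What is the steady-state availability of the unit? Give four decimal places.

0.9976

A(temperature transmitter) = MTBF/(MTBF+MTTR) = 23137/(23137+55.6) = 0.9976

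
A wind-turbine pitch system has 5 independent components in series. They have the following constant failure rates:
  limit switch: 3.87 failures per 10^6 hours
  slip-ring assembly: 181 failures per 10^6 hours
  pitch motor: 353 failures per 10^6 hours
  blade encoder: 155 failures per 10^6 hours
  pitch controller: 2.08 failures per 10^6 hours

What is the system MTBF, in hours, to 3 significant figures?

Series of exponential components: λ_sys = Σ λ_i
λ_sys = 0.00000387 + 0.000181 + 0.000353 + 0.000155 + 0.00000208 = 6.9495e-04 /h
MTBF = 1 / λ_sys = 1440 h

1440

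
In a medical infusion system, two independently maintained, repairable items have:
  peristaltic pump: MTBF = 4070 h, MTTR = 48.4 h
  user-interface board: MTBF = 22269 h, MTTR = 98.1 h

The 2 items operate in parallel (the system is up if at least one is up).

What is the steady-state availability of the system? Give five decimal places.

A(peristaltic pump) = MTBF/(MTBF+MTTR) = 4070/(4070+48.4) = 0.988248
A(user-interface board) = MTBF/(MTBF+MTTR) = 22269/(22269+98.1) = 0.995614
Parallel availability: 1 − (1 − 0.988248)(1 − 0.995614) = 0.99995

0.99995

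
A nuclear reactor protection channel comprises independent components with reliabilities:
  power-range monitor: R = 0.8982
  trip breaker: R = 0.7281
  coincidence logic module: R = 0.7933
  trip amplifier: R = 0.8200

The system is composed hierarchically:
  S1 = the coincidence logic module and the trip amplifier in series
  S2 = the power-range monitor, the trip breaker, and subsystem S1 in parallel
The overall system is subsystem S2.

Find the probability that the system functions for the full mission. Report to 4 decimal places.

0.9903

Series (coincidence logic module and trip amplifier): 0.793300 × 0.820000 = 0.650506
Parallel (power-range monitor, trip breaker, and [0.650506]): 1 − (1 − 0.898200)(1 − 0.728100)(1 − 0.650506) = 0.9903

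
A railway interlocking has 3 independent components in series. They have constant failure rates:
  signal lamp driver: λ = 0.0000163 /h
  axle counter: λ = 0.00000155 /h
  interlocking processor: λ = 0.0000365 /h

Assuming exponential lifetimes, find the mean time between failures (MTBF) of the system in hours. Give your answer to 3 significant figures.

Series of exponential components: λ_sys = Σ λ_i
λ_sys = 0.0000163 + 0.00000155 + 0.0000365 = 5.4350e-05 /h
MTBF = 1 / λ_sys = 18400 h

18400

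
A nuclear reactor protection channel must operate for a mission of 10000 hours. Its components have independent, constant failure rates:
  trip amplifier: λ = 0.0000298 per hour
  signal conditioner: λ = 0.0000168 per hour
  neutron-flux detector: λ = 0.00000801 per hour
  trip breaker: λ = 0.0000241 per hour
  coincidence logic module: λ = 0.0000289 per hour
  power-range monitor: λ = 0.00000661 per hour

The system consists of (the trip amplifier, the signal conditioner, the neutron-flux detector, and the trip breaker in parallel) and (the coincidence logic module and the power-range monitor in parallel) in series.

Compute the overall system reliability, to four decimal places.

R(trip amplifier) = exp(−0.0000298 × 10000) = 0.742301
R(signal conditioner) = exp(−0.0000168 × 10000) = 0.845354
R(neutron-flux detector) = exp(−0.00000801 × 10000) = 0.923024
R(trip breaker) = exp(−0.0000241 × 10000) = 0.785842
R(coincidence logic module) = exp(−0.0000289 × 10000) = 0.749012
R(power-range monitor) = exp(−0.00000661 × 10000) = 0.936037
Parallel (trip amplifier, signal conditioner, neutron-flux detector, and trip breaker): 1 − (1 − 0.742301)(1 − 0.845354)(1 − 0.923024)(1 − 0.785842) = 0.999343
Parallel (coincidence logic module and power-range monitor): 1 − (1 − 0.749012)(1 − 0.936037) = 0.983946
Series ([0.999343] and [0.983946]): 0.999343 × 0.983946 = 0.9833

0.9833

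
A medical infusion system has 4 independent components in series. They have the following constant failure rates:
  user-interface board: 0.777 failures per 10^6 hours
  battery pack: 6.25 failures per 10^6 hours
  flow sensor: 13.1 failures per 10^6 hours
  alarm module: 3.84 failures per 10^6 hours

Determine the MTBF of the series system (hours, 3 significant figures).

Series of exponential components: λ_sys = Σ λ_i
λ_sys = 0.000000777 + 0.00000625 + 0.0000131 + 0.00000384 = 2.3967e-05 /h
MTBF = 1 / λ_sys = 41700 h

41700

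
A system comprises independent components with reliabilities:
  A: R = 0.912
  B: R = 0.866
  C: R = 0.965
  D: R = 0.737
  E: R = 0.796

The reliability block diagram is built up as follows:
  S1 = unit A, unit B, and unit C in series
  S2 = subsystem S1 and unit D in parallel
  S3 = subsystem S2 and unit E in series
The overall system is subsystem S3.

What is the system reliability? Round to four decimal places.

Series (A, B, and C): 0.912000 × 0.866000 × 0.965000 = 0.762149
Parallel ([0.762149] and D): 1 − (1 − 0.762149)(1 − 0.737000) = 0.937445
Series ([0.937445] and E): 0.937445 × 0.796000 = 0.7462

0.7462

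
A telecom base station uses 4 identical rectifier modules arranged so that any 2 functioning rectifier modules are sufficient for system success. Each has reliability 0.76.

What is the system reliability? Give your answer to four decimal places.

R = Σ_{i=2}^{4} C(4,i) p^i (1−p)^{4−i} with p = 0.76
C(4,2)·0.76^2·0.24^2 = 0.199619
C(4,3)·0.76^3·0.24^1 = 0.421417
C(4,4)·0.76^4·0.24^0 = 0.333622
Sum = 0.9547

0.9547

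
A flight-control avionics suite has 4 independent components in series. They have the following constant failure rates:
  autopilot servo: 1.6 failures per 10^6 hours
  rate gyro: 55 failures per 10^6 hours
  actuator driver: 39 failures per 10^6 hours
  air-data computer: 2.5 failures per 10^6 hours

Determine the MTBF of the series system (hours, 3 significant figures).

Series of exponential components: λ_sys = Σ λ_i
λ_sys = 0.0000016 + 0.000055 + 0.000039 + 0.0000025 = 9.8100e-05 /h
MTBF = 1 / λ_sys = 10200 h

10200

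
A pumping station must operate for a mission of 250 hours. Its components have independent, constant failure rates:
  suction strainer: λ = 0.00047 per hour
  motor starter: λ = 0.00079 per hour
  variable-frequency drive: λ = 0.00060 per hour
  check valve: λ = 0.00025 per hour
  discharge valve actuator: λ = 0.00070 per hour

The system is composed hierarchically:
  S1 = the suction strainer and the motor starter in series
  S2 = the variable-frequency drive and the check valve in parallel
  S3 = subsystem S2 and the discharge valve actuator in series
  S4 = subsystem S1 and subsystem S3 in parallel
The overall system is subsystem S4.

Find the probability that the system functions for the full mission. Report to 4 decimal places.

R(suction strainer) = exp(−0.00047 × 250) = 0.889141
R(motor starter) = exp(−0.00079 × 250) = 0.820780
R(variable-frequency drive) = exp(−0.00060 × 250) = 0.860708
R(check valve) = exp(−0.00025 × 250) = 0.939413
R(discharge valve actuator) = exp(−0.00070 × 250) = 0.839457
Series (suction strainer and motor starter): 0.889141 × 0.820780 = 0.729789
Parallel (variable-frequency drive and check valve): 1 − (1 − 0.860708)(1 − 0.939413) = 0.991561
Series ([0.991561] and discharge valve actuator): 0.991561 × 0.839457 = 0.832373
Parallel ([0.729789] and [0.832373]): 1 − (1 − 0.729789)(1 − 0.832373) = 0.9547

0.9547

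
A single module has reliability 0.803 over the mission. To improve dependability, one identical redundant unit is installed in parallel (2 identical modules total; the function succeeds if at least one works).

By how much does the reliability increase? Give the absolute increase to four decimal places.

R_before = 0.803
R_after = 1 − (1 − 0.803)^2 = 0.9612
ΔR = 0.9612 − 0.803 = 0.1582

0.1582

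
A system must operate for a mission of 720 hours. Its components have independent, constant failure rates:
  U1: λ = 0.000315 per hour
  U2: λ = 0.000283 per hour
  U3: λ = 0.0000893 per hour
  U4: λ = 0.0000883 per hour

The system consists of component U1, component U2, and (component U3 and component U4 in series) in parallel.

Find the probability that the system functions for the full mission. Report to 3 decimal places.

0.996

R(U1) = exp(−0.000315 × 720) = 0.79708
R(U2) = exp(−0.000283 × 720) = 0.81566
R(U3) = exp(−0.0000893 × 720) = 0.93773
R(U4) = exp(−0.0000883 × 720) = 0.93840
Series (U3 and U4): 0.93773 × 0.93840 = 0.87997
Parallel (U1, U2, and [0.87997]): 1 − (1 − 0.79708)(1 − 0.81566)(1 − 0.87997) = 0.996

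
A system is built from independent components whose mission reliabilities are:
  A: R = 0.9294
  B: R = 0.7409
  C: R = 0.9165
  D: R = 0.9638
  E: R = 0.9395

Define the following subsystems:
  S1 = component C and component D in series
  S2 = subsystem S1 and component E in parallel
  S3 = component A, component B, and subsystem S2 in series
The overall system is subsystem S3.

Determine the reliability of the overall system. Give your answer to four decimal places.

0.6837

Series (C and D): 0.916500 × 0.963800 = 0.883323
Parallel ([0.883323] and E): 1 − (1 − 0.883323)(1 − 0.939500) = 0.992941
Series (A, B, and [0.992941]): 0.929400 × 0.740900 × 0.992941 = 0.6837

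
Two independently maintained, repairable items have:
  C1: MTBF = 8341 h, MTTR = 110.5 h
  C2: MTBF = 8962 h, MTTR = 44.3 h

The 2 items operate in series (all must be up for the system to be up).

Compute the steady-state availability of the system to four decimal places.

0.9821

A(C1) = MTBF/(MTBF+MTTR) = 8341/(8341+110.5) = 0.986925
A(C2) = MTBF/(MTBF+MTTR) = 8962/(8962+44.3) = 0.995081
Series availability: 0.986925 × 0.995081 = 0.9821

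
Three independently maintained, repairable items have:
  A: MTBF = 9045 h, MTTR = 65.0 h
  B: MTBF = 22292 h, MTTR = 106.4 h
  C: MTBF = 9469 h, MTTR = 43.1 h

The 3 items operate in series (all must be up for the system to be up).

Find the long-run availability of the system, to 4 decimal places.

A(A) = MTBF/(MTBF+MTTR) = 9045/(9045+65.0) = 0.992865
A(B) = MTBF/(MTBF+MTTR) = 22292/(22292+106.4) = 0.995250
A(C) = MTBF/(MTBF+MTTR) = 9469/(9469+43.1) = 0.995469
Series availability: 0.992865 × 0.995250 × 0.995469 = 0.9837

0.9837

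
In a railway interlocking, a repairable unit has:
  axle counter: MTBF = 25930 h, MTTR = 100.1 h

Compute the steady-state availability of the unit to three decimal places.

A(axle counter) = MTBF/(MTBF+MTTR) = 25930/(25930+100.1) = 0.996

0.996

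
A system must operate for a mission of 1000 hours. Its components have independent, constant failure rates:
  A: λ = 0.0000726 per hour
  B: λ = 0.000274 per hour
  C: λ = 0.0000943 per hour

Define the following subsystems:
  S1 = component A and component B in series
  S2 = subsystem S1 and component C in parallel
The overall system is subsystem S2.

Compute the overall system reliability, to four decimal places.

0.9736

R(A) = exp(−0.0000726 × 1000) = 0.929973
R(B) = exp(−0.000274 × 1000) = 0.760332
R(C) = exp(−0.0000943 × 1000) = 0.910010
Series (A and B): 0.929973 × 0.760332 = 0.707088
Parallel ([0.707088] and C): 1 − (1 − 0.707088)(1 − 0.910010) = 0.9736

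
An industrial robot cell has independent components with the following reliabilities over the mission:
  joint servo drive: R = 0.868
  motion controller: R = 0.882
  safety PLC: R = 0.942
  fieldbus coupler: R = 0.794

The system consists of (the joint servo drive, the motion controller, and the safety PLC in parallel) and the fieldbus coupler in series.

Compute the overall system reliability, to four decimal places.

Parallel (joint servo drive, motion controller, and safety PLC): 1 − (1 − 0.868000)(1 − 0.882000)(1 − 0.942000) = 0.999097
Series ([0.999097] and fieldbus coupler): 0.999097 × 0.794000 = 0.7933

0.7933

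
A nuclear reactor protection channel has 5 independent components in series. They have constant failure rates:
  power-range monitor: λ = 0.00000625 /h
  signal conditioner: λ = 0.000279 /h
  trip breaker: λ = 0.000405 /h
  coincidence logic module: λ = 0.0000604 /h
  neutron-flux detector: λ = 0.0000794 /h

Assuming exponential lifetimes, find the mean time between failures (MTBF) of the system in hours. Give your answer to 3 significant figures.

Series of exponential components: λ_sys = Σ λ_i
λ_sys = 0.00000625 + 0.000279 + 0.000405 + 0.0000604 + 0.0000794 = 8.3005e-04 /h
MTBF = 1 / λ_sys = 1200 h

1200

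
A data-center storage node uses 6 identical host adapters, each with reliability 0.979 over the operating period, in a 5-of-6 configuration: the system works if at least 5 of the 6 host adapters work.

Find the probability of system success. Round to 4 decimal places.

R = Σ_{i=5}^{6} C(6,i) p^i (1−p)^{6−i} with p = 0.979
C(6,5)·0.979^5·0.021^1 = 0.113314
C(6,6)·0.979^6·0.021^0 = 0.880433
Sum = 0.9937

0.9937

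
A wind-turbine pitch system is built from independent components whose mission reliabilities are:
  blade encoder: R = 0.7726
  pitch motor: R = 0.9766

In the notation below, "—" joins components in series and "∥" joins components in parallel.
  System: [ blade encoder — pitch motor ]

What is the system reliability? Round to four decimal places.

Series (blade encoder and pitch motor): 0.772600 × 0.976600 = 0.7545

0.7545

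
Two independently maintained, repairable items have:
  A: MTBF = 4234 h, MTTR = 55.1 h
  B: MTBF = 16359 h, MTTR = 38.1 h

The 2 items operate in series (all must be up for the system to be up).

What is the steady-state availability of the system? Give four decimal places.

0.9849

A(A) = MTBF/(MTBF+MTTR) = 4234/(4234+55.1) = 0.987153
A(B) = MTBF/(MTBF+MTTR) = 16359/(16359+38.1) = 0.997676
Series availability: 0.987153 × 0.997676 = 0.9849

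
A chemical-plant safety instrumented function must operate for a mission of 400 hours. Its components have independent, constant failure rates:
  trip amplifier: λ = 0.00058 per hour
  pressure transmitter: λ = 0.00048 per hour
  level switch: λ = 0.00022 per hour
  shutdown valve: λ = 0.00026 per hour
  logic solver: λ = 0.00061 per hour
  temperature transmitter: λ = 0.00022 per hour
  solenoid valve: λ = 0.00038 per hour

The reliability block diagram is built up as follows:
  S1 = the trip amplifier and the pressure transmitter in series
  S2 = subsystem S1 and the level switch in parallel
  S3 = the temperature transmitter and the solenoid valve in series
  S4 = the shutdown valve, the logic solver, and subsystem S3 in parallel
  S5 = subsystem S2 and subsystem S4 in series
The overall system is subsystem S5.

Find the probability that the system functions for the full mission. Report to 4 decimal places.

0.9665

R(trip amplifier) = exp(−0.00058 × 400) = 0.792946
R(pressure transmitter) = exp(−0.00048 × 400) = 0.825307
R(level switch) = exp(−0.00022 × 400) = 0.915761
R(shutdown valve) = exp(−0.00026 × 400) = 0.901225
R(logic solver) = exp(−0.00061 × 400) = 0.783488
R(temperature transmitter) = exp(−0.00022 × 400) = 0.915761
R(solenoid valve) = exp(−0.00038 × 400) = 0.858988
Series (trip amplifier and pressure transmitter): 0.792946 × 0.825307 = 0.654424
Parallel ([0.654424] and level switch): 1 − (1 − 0.654424)(1 − 0.915761) = 0.970889
Series (temperature transmitter and solenoid valve): 0.915761 × 0.858988 = 0.786628
Parallel (shutdown valve, logic solver, and [0.786628]): 1 − (1 − 0.901225)(1 − 0.783488)(1 − 0.786628) = 0.995437
Series ([0.970889] and [0.995437]): 0.970889 × 0.995437 = 0.9665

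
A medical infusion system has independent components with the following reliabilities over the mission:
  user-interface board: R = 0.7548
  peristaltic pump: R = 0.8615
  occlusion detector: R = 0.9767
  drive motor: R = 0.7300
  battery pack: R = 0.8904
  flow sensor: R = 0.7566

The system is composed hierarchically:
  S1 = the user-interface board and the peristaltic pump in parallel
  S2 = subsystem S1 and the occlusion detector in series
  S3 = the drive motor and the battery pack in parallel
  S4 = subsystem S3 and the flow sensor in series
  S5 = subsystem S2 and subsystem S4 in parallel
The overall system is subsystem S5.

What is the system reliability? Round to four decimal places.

Parallel (user-interface board and peristaltic pump): 1 − (1 − 0.754800)(1 − 0.861500) = 0.966040
Series ([0.966040] and occlusion detector): 0.966040 × 0.976700 = 0.943531
Parallel (drive motor and battery pack): 1 − (1 − 0.730000)(1 − 0.890400) = 0.970408
Series ([0.970408] and flow sensor): 0.970408 × 0.756600 = 0.734211
Parallel ([0.943531] and [0.734211]): 1 − (1 − 0.943531)(1 − 0.734211) = 0.9850

0.9850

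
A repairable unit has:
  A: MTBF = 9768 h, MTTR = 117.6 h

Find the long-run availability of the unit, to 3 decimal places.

0.988

A(A) = MTBF/(MTBF+MTTR) = 9768/(9768+117.6) = 0.988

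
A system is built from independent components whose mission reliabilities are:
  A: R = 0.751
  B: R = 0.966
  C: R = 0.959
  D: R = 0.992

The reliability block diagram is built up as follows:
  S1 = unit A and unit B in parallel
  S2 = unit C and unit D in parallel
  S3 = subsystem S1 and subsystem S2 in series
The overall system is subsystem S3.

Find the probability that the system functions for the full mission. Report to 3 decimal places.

Parallel (A and B): 1 − (1 − 0.75100)(1 − 0.96600) = 0.99153
Parallel (C and D): 1 − (1 − 0.95900)(1 − 0.99200) = 0.99967
Series ([0.99153] and [0.99967]): 0.99153 × 0.99967 = 0.991

0.991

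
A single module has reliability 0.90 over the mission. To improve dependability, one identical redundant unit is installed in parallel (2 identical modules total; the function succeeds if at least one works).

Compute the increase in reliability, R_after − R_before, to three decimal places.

0.090

R_before = 0.90
R_after = 1 − (1 − 0.90)^2 = 0.990
ΔR = 0.990 − 0.90 = 0.090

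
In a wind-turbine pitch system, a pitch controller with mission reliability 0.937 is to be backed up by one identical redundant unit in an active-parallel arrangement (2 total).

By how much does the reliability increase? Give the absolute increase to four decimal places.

R_before = 0.937
R_after = 1 − (1 − 0.937)^2 = 0.9960
ΔR = 0.9960 − 0.937 = 0.0590

0.0590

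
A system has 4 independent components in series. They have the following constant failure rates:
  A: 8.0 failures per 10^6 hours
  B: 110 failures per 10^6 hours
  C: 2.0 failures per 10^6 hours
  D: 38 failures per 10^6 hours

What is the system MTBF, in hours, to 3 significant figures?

Series of exponential components: λ_sys = Σ λ_i
λ_sys = 0.0000080 + 0.00011 + 0.0000020 + 0.000038 = 1.5800e-04 /h
MTBF = 1 / λ_sys = 6330 h

6330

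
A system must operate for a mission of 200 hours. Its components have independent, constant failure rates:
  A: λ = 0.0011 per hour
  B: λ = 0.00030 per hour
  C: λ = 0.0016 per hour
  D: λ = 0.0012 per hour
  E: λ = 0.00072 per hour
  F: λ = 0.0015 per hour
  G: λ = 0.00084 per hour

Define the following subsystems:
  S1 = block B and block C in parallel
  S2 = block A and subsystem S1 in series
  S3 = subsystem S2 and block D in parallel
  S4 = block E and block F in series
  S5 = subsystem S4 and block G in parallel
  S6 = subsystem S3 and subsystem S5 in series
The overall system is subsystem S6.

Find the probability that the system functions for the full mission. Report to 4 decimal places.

0.9022

R(A) = exp(−0.0011 × 200) = 0.802519
R(B) = exp(−0.00030 × 200) = 0.941765
R(C) = exp(−0.0016 × 200) = 0.726149
R(D) = exp(−0.0012 × 200) = 0.786628
R(E) = exp(−0.00072 × 200) = 0.865888
R(F) = exp(−0.0015 × 200) = 0.740818
R(G) = exp(−0.00084 × 200) = 0.845354
Parallel (B and C): 1 − (1 − 0.941765)(1 − 0.726149) = 0.984052
Series (A and [0.984052]): 0.802519 × 0.984052 = 0.789720
Parallel ([0.789720] and D): 1 − (1 − 0.789720)(1 − 0.786628) = 0.955132
Series (E and F): 0.865888 × 0.740818 = 0.641465
Parallel ([0.641465] and G): 1 − (1 − 0.641465)(1 − 0.845354) = 0.944554
Series ([0.955132] and [0.944554]): 0.955132 × 0.944554 = 0.9022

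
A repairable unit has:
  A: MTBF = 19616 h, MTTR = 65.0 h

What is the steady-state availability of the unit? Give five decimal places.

0.99670

A(A) = MTBF/(MTBF+MTTR) = 19616/(19616+65.0) = 0.99670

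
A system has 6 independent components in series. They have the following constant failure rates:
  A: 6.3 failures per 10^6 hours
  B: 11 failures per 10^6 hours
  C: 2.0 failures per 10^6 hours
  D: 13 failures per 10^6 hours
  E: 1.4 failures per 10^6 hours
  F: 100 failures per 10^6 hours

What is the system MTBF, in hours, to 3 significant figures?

Series of exponential components: λ_sys = Σ λ_i
λ_sys = 0.0000063 + 0.000011 + 0.0000020 + 0.000013 + 0.0000014 + 0.00010 = 1.3370e-04 /h
MTBF = 1 / λ_sys = 7480 h

7480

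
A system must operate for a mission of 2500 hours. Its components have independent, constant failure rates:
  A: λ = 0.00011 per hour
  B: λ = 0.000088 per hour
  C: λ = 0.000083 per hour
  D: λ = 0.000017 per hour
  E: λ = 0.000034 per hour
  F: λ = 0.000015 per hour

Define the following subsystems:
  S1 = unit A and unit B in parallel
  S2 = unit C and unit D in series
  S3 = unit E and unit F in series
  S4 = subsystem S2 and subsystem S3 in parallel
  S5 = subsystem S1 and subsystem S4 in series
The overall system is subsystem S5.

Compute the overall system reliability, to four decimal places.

0.9282

R(A) = exp(−0.00011 × 2500) = 0.759572
R(B) = exp(−0.000088 × 2500) = 0.802519
R(C) = exp(−0.000083 × 2500) = 0.812613
R(D) = exp(−0.000017 × 2500) = 0.958390
R(E) = exp(−0.000034 × 2500) = 0.918512
R(F) = exp(−0.000015 × 2500) = 0.963194
Parallel (A and B): 1 − (1 − 0.759572)(1 − 0.802519) = 0.952520
Series (C and D): 0.812613 × 0.958390 = 0.778800
Series (E and F): 0.918512 × 0.963194 = 0.884705
Parallel ([0.778800] and [0.884705]): 1 − (1 − 0.778800)(1 − 0.884705) = 0.974497
Series ([0.952520] and [0.974497]): 0.952520 × 0.974497 = 0.9282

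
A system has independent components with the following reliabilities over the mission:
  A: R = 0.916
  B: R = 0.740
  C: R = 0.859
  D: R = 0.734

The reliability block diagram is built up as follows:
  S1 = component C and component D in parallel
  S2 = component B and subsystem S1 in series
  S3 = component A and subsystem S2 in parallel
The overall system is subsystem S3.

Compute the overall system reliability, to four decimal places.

Parallel (C and D): 1 − (1 − 0.859000)(1 − 0.734000) = 0.962494
Series (B and [0.962494]): 0.740000 × 0.962494 = 0.712246
Parallel (A and [0.712246]): 1 − (1 − 0.916000)(1 − 0.712246) = 0.9758

0.9758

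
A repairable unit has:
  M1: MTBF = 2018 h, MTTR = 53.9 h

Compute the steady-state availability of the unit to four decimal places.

A(M1) = MTBF/(MTBF+MTTR) = 2018/(2018+53.9) = 0.9740

0.9740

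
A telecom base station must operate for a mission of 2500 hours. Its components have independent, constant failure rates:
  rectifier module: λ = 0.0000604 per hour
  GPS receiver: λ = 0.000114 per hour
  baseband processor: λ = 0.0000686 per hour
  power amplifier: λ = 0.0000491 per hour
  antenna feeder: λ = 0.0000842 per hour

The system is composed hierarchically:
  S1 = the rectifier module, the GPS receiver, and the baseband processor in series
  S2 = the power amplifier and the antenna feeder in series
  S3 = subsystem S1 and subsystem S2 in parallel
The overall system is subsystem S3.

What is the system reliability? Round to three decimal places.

R(rectifier module) = exp(−0.0000604 × 2500) = 0.85985
R(GPS receiver) = exp(−0.000114 × 2500) = 0.75201
R(baseband processor) = exp(−0.0000686 × 2500) = 0.84240
R(power amplifier) = exp(−0.0000491 × 2500) = 0.88448
R(antenna feeder) = exp(−0.0000842 × 2500) = 0.81018
Series (rectifier module, GPS receiver, and baseband processor): 0.85985 × 0.75201 × 0.84240 = 0.54471
Series (power amplifier and antenna feeder): 0.88448 × 0.81018 = 0.71659
Parallel ([0.54471] and [0.71659]): 1 − (1 − 0.54471)(1 − 0.71659) = 0.871

0.871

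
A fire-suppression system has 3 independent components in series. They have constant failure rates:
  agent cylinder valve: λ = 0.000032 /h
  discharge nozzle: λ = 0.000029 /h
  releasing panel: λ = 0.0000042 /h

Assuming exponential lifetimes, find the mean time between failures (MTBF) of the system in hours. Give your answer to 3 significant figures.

15300

Series of exponential components: λ_sys = Σ λ_i
λ_sys = 0.000032 + 0.000029 + 0.0000042 = 6.5200e-05 /h
MTBF = 1 / λ_sys = 15300 h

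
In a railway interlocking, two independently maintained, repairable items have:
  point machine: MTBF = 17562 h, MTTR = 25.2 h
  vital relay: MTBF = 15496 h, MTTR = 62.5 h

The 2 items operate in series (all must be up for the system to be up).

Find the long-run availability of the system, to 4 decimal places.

A(point machine) = MTBF/(MTBF+MTTR) = 17562/(17562+25.2) = 0.998567
A(vital relay) = MTBF/(MTBF+MTTR) = 15496/(15496+62.5) = 0.995983
Series availability: 0.998567 × 0.995983 = 0.9946

0.9946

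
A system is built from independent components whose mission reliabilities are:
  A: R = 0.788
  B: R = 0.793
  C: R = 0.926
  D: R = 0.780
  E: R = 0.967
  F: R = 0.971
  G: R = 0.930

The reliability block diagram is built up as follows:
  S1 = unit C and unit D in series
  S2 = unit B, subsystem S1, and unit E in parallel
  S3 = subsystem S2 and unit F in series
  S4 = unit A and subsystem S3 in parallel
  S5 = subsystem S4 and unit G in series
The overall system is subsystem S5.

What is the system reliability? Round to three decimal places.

Series (C and D): 0.92600 × 0.78000 = 0.72228
Parallel (B, [0.72228], and E): 1 − (1 − 0.79300)(1 − 0.72228)(1 − 0.96700) = 0.99810
Series ([0.99810] and F): 0.99810 × 0.97100 = 0.96916
Parallel (A and [0.96916]): 1 − (1 − 0.78800)(1 − 0.96916) = 0.99346
Series ([0.99346] and G): 0.99346 × 0.93000 = 0.924

0.924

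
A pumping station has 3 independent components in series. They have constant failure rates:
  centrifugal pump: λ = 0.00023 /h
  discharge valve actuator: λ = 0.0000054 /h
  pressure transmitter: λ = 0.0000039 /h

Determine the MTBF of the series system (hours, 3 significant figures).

Series of exponential components: λ_sys = Σ λ_i
λ_sys = 0.00023 + 0.0000054 + 0.0000039 = 2.3930e-04 /h
MTBF = 1 / λ_sys = 4180 h

4180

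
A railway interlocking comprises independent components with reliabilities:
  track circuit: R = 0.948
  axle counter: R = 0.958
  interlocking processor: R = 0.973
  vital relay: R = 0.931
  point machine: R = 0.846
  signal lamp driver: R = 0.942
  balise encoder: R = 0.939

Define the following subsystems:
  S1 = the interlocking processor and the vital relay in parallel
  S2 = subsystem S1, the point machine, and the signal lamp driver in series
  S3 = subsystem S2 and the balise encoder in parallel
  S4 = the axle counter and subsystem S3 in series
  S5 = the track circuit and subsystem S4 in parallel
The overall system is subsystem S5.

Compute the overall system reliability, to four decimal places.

Parallel (interlocking processor and vital relay): 1 − (1 − 0.973000)(1 − 0.931000) = 0.998137
Series ([0.998137], point machine, and signal lamp driver): 0.998137 × 0.846000 × 0.942000 = 0.795447
Parallel ([0.795447] and balise encoder): 1 − (1 − 0.795447)(1 − 0.939000) = 0.987522
Series (axle counter and [0.987522]): 0.958000 × 0.987522 = 0.946046
Parallel (track circuit and [0.946046]): 1 − (1 − 0.948000)(1 − 0.946046) = 0.9972

0.9972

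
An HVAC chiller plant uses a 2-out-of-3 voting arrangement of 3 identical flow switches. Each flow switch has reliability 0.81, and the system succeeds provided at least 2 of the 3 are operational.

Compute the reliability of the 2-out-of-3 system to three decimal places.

0.905

R = Σ_{i=2}^{3} C(3,i) p^i (1−p)^{3−i} with p = 0.81
C(3,2)·0.81^2·0.19^1 = 0.37398
C(3,3)·0.81^3·0.19^0 = 0.53144
Sum = 0.905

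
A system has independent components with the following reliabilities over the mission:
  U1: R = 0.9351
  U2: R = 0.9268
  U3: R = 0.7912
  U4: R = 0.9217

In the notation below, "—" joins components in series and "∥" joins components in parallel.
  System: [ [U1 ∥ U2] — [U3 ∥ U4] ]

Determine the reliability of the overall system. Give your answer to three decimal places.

0.979

Parallel (U1 and U2): 1 − (1 − 0.93510)(1 − 0.92680) = 0.99525
Parallel (U3 and U4): 1 − (1 − 0.79120)(1 − 0.92170) = 0.98365
Series ([0.99525] and [0.98365]): 0.99525 × 0.98365 = 0.979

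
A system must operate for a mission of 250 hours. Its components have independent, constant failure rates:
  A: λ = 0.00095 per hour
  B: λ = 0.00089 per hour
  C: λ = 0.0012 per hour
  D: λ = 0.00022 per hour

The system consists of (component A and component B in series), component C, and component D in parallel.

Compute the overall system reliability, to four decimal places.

R(A) = exp(−0.00095 × 250) = 0.788597
R(B) = exp(−0.00089 × 250) = 0.800515
R(C) = exp(−0.0012 × 250) = 0.740818
R(D) = exp(−0.00022 × 250) = 0.946485
Series (A and B): 0.788597 × 0.800515 = 0.631284
Parallel ([0.631284], C, and D): 1 − (1 − 0.631284)(1 − 0.740818)(1 − 0.946485) = 0.9949

0.9949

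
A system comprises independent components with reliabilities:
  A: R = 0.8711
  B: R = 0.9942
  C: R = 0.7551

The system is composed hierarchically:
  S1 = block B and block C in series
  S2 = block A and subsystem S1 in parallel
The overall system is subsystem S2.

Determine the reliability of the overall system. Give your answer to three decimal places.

0.968

Series (B and C): 0.99420 × 0.75510 = 0.75072
Parallel (A and [0.75072]): 1 − (1 − 0.87110)(1 − 0.75072) = 0.968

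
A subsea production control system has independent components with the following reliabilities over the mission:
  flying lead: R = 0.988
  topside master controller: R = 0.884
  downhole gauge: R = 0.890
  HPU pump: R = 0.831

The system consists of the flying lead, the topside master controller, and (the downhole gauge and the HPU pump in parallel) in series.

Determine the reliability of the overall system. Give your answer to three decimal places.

Parallel (downhole gauge and HPU pump): 1 − (1 − 0.89000)(1 − 0.83100) = 0.98141
Series (flying lead, topside master controller, and [0.98141]): 0.98800 × 0.88400 × 0.98141 = 0.857

0.857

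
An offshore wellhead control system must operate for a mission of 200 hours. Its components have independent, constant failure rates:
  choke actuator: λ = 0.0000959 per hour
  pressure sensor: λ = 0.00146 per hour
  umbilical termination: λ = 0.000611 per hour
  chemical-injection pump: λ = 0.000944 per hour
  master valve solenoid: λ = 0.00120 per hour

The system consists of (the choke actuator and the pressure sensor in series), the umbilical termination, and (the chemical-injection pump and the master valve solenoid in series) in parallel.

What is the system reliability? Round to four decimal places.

0.9893

R(choke actuator) = exp(−0.0000959 × 200) = 0.981003
R(pressure sensor) = exp(−0.00146 × 200) = 0.746769
R(umbilical termination) = exp(−0.000611 × 200) = 0.884971
R(chemical-injection pump) = exp(−0.000944 × 200) = 0.827952
R(master valve solenoid) = exp(−0.00120 × 200) = 0.786628
Series (choke actuator and pressure sensor): 0.981003 × 0.746769 = 0.732583
Series (chemical-injection pump and master valve solenoid): 0.827952 × 0.786628 = 0.651290
Parallel ([0.732583], umbilical termination, and [0.651290]): 1 − (1 − 0.732583)(1 − 0.884971)(1 − 0.651290) = 0.9893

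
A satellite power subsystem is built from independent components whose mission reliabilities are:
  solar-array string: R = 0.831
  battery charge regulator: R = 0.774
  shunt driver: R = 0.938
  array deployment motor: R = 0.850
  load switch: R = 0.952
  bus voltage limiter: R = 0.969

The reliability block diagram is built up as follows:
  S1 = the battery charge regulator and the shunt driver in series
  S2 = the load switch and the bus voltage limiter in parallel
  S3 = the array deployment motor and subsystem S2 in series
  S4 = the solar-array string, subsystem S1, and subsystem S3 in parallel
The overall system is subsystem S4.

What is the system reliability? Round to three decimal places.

Series (battery charge regulator and shunt driver): 0.77400 × 0.93800 = 0.72601
Parallel (load switch and bus voltage limiter): 1 − (1 − 0.95200)(1 − 0.96900) = 0.99851
Series (array deployment motor and [0.99851]): 0.85000 × 0.99851 = 0.84873
Parallel (solar-array string, [0.72601], and [0.84873]): 1 − (1 − 0.83100)(1 − 0.72601)(1 − 0.84873) = 0.993

0.993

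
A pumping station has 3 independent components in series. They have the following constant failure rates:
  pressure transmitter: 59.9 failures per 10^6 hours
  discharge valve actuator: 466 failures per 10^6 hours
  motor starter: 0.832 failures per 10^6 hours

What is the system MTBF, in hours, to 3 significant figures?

1900

Series of exponential components: λ_sys = Σ λ_i
λ_sys = 0.0000599 + 0.000466 + 0.000000832 = 5.2673e-04 /h
MTBF = 1 / λ_sys = 1900 h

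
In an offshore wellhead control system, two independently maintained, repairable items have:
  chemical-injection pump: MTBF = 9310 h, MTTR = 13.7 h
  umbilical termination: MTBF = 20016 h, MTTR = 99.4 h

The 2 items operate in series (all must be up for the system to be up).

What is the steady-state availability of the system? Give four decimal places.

A(chemical-injection pump) = MTBF/(MTBF+MTTR) = 9310/(9310+13.7) = 0.998531
A(umbilical termination) = MTBF/(MTBF+MTTR) = 20016/(20016+99.4) = 0.995059
Series availability: 0.998531 × 0.995059 = 0.9936

0.9936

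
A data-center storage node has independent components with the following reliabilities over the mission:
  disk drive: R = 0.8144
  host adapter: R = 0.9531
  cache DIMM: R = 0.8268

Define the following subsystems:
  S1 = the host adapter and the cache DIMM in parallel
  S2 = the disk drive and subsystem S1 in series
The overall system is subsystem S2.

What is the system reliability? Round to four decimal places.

Parallel (host adapter and cache DIMM): 1 − (1 − 0.953100)(1 − 0.826800) = 0.991877
Series (disk drive and [0.991877]): 0.814400 × 0.991877 = 0.8078

0.8078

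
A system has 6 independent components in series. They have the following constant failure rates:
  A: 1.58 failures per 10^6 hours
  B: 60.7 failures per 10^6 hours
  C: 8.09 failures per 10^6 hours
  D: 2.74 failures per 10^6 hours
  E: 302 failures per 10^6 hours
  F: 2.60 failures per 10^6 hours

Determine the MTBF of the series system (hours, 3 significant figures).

Series of exponential components: λ_sys = Σ λ_i
λ_sys = 0.00000158 + 0.0000607 + 0.00000809 + 0.00000274 + 0.000302 + 0.00000260 = 3.7771e-04 /h
MTBF = 1 / λ_sys = 2650 h

2650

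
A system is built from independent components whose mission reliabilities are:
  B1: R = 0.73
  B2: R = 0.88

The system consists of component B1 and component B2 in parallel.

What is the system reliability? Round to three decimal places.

Parallel (B1 and B2): 1 − (1 − 0.73000)(1 − 0.88000) = 0.968

0.968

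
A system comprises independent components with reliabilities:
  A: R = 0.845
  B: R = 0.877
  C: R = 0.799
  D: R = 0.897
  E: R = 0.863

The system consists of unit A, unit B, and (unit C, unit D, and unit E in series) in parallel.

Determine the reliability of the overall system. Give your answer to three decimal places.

Series (C, D, and E): 0.79900 × 0.89700 × 0.86300 = 0.61851
Parallel (A, B, and [0.61851]): 1 − (1 − 0.84500)(1 − 0.87700)(1 − 0.61851) = 0.993

0.993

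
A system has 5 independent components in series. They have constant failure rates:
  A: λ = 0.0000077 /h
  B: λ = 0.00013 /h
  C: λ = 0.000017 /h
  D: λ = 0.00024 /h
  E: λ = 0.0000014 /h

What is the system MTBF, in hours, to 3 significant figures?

Series of exponential components: λ_sys = Σ λ_i
λ_sys = 0.0000077 + 0.00013 + 0.000017 + 0.00024 + 0.0000014 = 3.9610e-04 /h
MTBF = 1 / λ_sys = 2520 h

2520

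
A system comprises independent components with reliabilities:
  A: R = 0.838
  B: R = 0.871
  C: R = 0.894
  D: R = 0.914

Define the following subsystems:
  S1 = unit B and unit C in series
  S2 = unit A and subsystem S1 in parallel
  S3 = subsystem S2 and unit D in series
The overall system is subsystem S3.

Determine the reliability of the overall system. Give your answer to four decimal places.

0.8812

Series (B and C): 0.871000 × 0.894000 = 0.778674
Parallel (A and [0.778674]): 1 − (1 − 0.838000)(1 − 0.778674) = 0.964145
Series ([0.964145] and D): 0.964145 × 0.914000 = 0.8812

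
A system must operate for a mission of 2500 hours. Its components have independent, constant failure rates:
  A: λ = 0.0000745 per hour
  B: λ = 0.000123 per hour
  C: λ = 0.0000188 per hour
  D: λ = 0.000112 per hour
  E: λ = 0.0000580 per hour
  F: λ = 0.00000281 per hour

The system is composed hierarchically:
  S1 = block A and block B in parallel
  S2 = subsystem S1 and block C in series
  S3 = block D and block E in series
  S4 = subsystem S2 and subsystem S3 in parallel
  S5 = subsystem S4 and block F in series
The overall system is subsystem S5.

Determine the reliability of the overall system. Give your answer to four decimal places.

R(A) = exp(−0.0000745 × 2500) = 0.830066
R(B) = exp(−0.000123 × 2500) = 0.735283
R(C) = exp(−0.0000188 × 2500) = 0.954087
R(D) = exp(−0.000112 × 2500) = 0.755784
R(E) = exp(−0.0000580 × 2500) = 0.865022
R(F) = exp(−0.00000281 × 2500) = 0.993000
Parallel (A and B): 1 − (1 − 0.830066)(1 − 0.735283) = 0.955016
Series ([0.955016] and C): 0.955016 × 0.954087 = 0.911168
Series (D and E): 0.755784 × 0.865022 = 0.653770
Parallel ([0.911168] and [0.653770]): 1 − (1 − 0.911168)(1 − 0.653770) = 0.969244
Series ([0.969244] and F): 0.969244 × 0.993000 = 0.9625

0.9625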